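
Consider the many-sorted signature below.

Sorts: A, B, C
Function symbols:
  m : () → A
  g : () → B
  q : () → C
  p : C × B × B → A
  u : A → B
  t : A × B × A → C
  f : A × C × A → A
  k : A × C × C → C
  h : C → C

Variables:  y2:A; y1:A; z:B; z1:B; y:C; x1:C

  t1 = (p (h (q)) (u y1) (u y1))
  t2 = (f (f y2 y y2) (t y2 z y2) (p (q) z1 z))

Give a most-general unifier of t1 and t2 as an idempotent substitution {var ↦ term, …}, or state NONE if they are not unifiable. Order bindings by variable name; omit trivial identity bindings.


head clash or occurs-check failure — not unifiable

NONE (not unifiable)


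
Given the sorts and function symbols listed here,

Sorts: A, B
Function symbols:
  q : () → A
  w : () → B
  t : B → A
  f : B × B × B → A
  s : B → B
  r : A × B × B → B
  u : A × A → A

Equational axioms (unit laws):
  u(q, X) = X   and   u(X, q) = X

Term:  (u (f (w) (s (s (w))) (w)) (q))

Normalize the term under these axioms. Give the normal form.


1. (u (f (w) (s (s (w))) (w)) (q))  →  (f (w) (s (s (w))) (w))

normal form = (f (w) (s (s (w))) (w))


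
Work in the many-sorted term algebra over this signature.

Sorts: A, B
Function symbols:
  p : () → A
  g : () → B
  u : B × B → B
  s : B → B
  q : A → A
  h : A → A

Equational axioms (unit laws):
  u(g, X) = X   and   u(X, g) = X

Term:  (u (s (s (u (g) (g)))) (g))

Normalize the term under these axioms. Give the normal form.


1. (u (s (s (u (g) (g)))) (g))  →  (s (s (u (g) (g))))
2. (s (s (u (g) (g))))  →  (s (s (g)))

normal form = (s (s (g)))


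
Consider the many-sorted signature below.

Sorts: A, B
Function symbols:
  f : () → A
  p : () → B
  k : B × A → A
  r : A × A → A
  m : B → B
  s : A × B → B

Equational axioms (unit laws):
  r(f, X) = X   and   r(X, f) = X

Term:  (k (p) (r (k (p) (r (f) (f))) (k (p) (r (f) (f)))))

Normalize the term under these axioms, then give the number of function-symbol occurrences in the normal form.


size = 9

1. (k (p) (r (k (p) (r (f) (f))) (k (p) (r (f) (f)))))  →  (k (p) (r (k (p) (f)) (k (p) (r (f) (f)))))
2. (k (p) (r (k (p) (f)) (k (p) (r (f) (f)))))  →  (k (p) (r (k (p) (f)) (k (p) (f))))
normal form: (k (p) (r (k (p) (f)) (k (p) (f))))


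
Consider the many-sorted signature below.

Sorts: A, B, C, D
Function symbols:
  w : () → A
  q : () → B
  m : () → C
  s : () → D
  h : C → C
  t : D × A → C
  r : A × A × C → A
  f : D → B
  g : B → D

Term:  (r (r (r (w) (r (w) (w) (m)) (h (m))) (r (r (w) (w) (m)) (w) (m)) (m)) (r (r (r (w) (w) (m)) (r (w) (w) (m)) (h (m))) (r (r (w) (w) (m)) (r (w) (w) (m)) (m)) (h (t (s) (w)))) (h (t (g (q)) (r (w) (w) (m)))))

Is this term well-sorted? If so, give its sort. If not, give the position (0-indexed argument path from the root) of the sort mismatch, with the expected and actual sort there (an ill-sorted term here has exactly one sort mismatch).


well-sorted; sort = A

      (w) : A
        (w) : A
        (w) : A
        (m) : C
      (r (w) (w) (m)) : A
        (m) : C
      (h (m)) : C
    (r (w) (r (w) (w) (m)) (h (m))) : A
        (w) : A
        (w) : A
        (m) : C
      (r (w) (w) (m)) : A
      (w) : A
      (m) : C
    (r (r (w) (w) (m)) (w) (m)) : A
    (m) : C
  (r (r (w) (r (w) (w) (m)) (h (m))) (r (r (w) (w) (m)) (w) (m)) (m)) : A
        (w) : A
        (w) : A
        (m) : C
      (r (w) (w) (m)) : A
        (w) : A
        (w) : A
        (m) : C
      (r (w) (w) (m)) : A
        (m) : C
      (h (m)) : C
    (r (r (w) (w) (m)) (r (w) (w) (m)) (h (m))) : A
        (w) : A
        (w) : A
        (m) : C
      (r (w) (w) (m)) : A
        (w) : A
        (w) : A
        (m) : C
      (r (w) (w) (m)) : A
      (m) : C
    (r (r (w) (w) (m)) (r (w) (w) (m)) (m)) : A
        (s) : D
        (w) : A
      (t (s) (w)) : C
    (h (t (s) (w))) : C
  (r (r (r (w) (w) (m)) (r (w) (w) (m)) (h (m))) (r (r (w) (w) (m)) (r (w) (w) (m)) (m)) (h (t (s) (w)))) : A
        (q) : B
      (g (q)) : D
        (w) : A
        (w) : A
        (m) : C
      (r (w) (w) (m)) : A
    (t (g (q)) (r (w) (w) (m))) : C
  (h (t (g (q)) (r (w) (w) (m)))) : C
(r (r (r (w) (r (w) (w) (m)) (h (m))) (r (r (w) (w) (m)) (w) (m)) (m)) (r (r (r (w) (w) (m)) (r (w) (w) (m)) (h (m))) (r (r (w) (w) (m)) (r (w) (w) (m)) (m)) (h (t (s) (w)))) (h (t (g (q)) (r (w) (w) (m))))) : A


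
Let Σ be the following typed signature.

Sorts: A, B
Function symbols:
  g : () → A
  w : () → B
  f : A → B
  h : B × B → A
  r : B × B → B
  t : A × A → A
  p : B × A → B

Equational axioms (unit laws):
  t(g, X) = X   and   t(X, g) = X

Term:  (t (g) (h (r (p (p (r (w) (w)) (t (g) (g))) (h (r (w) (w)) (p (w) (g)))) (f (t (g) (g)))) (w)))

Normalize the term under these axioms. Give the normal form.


1. (t (g) (h (r (p (p (r (w) (w)) (t (g) (g))) (h (r (w) (w)) (p (w) (g)))) (f (t (g) (g)))) (w)))  →  (h (r (p (p (r (w) (w)) (t (g) (g))) (h (r (w) (w)) (p (w) (g)))) (f (t (g) (g)))) (w))
2. (h (r (p (p (r (w) (w)) (t (g) (g))) (h (r (w) (w)) (p (w) (g)))) (f (t (g) (g)))) (w))  →  (h (r (p (p (r (w) (w)) (g)) (h (r (w) (w)) (p (w) (g)))) (f (t (g) (g)))) (w))
3. (h (r (p (p (r (w) (w)) (g)) (h (r (w) (w)) (p (w) (g)))) (f (t (g) (g)))) (w))  →  (h (r (p (p (r (w) (w)) (g)) (h (r (w) (w)) (p (w) (g)))) (f (g))) (w))

normal form = (h (r (p (p (r (w) (w)) (g)) (h (r (w) (w)) (p (w) (g)))) (f (g))) (w))


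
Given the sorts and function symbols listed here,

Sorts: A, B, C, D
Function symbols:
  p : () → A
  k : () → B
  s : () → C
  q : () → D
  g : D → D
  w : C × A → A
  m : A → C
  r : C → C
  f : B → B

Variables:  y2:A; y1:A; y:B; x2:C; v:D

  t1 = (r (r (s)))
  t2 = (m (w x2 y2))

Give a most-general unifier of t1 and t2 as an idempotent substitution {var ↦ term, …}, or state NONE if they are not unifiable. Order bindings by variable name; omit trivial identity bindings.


head clash or occurs-check failure — not unifiable

NONE (not unifiable)


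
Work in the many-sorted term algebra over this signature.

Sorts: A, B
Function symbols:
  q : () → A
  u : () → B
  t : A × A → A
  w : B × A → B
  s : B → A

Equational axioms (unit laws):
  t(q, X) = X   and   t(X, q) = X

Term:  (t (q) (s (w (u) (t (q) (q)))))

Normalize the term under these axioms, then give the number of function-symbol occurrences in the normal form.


1. (t (q) (s (w (u) (t (q) (q)))))  →  (s (w (u) (t (q) (q))))
2. (s (w (u) (t (q) (q))))  →  (s (w (u) (q)))
normal form: (s (w (u) (q)))

size = 4


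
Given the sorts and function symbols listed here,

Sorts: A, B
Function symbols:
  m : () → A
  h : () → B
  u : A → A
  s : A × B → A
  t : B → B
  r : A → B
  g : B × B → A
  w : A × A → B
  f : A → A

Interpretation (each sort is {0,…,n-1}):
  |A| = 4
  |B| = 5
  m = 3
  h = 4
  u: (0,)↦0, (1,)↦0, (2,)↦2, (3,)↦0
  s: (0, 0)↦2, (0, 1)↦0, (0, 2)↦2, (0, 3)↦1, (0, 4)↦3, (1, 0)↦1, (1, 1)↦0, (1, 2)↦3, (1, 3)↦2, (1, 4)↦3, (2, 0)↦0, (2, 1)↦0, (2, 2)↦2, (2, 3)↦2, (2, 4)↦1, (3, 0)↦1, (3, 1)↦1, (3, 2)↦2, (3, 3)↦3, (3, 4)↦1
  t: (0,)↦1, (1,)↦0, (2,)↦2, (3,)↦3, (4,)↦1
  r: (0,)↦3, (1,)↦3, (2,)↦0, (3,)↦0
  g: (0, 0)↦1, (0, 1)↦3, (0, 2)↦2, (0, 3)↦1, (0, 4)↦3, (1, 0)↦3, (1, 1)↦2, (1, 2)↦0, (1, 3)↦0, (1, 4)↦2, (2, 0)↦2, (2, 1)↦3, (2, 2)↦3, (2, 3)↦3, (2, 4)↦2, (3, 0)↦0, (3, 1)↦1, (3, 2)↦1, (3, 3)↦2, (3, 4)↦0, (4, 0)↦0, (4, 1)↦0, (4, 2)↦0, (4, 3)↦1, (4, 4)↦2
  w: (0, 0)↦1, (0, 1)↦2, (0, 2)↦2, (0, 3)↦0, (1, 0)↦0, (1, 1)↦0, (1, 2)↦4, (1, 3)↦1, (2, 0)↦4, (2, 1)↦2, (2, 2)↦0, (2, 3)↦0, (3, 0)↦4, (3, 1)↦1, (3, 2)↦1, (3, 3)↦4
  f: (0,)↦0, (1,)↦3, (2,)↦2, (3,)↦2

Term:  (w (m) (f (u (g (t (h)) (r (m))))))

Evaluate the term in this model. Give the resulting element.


  m = 3
  h = 4
  (t (h)) = t(4,) = 1
  m = 3
  (r (m)) = r(3,) = 0
  (g (t (h)) (r (m))) = g(1, 0) = 3
  (u (g (t (h)) (r (m)))) = u(3,) = 0
  (f (u (g (t (h)) (r (m))))) = f(0,) = 0
  (w (m) (f (u (g (t (h)) (r (m)))))) = w(3, 0) = 4

value = 4


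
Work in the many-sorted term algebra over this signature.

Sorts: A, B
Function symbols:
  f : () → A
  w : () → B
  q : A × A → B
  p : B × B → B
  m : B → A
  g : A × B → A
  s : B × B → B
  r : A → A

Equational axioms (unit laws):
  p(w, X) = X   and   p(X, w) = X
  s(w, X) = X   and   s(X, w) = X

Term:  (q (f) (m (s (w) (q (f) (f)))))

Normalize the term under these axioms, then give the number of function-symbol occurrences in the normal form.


size = 6

1. (q (f) (m (s (w) (q (f) (f)))))  →  (q (f) (m (q (f) (f))))
normal form: (q (f) (m (q (f) (f))))


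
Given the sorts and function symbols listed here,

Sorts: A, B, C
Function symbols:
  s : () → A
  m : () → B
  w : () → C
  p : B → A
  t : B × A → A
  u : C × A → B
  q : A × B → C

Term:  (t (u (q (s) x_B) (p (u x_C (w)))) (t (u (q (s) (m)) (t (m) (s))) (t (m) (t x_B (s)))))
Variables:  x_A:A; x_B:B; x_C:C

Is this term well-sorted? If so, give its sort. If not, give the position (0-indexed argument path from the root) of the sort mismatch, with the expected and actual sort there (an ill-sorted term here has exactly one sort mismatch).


      (s) : A
      x_B : B
    (q (s) x_B) : C
        x_C : C
        (w) : C
      (u x_C (w)) : ✗ arg 1 at [0, 1, 0, 1] has sort C, expected A
        (s) : A
        (m) : B
      (q (s) (m)) : C
        (m) : B
        (s) : A
      (t (m) (s)) : A
    (u (q (s) (m)) (t (m) (s))) : B
      (m) : B
        x_B : B
        (s) : A
      (t x_B (s)) : A
    (t (m) (t x_B (s))) : A
  (t (u (q (s) (m)) (t (m) (s))) (t (m) (t x_B (s)))) : A

ill-sorted at position [0, 1, 0, 1]: expected A, got C


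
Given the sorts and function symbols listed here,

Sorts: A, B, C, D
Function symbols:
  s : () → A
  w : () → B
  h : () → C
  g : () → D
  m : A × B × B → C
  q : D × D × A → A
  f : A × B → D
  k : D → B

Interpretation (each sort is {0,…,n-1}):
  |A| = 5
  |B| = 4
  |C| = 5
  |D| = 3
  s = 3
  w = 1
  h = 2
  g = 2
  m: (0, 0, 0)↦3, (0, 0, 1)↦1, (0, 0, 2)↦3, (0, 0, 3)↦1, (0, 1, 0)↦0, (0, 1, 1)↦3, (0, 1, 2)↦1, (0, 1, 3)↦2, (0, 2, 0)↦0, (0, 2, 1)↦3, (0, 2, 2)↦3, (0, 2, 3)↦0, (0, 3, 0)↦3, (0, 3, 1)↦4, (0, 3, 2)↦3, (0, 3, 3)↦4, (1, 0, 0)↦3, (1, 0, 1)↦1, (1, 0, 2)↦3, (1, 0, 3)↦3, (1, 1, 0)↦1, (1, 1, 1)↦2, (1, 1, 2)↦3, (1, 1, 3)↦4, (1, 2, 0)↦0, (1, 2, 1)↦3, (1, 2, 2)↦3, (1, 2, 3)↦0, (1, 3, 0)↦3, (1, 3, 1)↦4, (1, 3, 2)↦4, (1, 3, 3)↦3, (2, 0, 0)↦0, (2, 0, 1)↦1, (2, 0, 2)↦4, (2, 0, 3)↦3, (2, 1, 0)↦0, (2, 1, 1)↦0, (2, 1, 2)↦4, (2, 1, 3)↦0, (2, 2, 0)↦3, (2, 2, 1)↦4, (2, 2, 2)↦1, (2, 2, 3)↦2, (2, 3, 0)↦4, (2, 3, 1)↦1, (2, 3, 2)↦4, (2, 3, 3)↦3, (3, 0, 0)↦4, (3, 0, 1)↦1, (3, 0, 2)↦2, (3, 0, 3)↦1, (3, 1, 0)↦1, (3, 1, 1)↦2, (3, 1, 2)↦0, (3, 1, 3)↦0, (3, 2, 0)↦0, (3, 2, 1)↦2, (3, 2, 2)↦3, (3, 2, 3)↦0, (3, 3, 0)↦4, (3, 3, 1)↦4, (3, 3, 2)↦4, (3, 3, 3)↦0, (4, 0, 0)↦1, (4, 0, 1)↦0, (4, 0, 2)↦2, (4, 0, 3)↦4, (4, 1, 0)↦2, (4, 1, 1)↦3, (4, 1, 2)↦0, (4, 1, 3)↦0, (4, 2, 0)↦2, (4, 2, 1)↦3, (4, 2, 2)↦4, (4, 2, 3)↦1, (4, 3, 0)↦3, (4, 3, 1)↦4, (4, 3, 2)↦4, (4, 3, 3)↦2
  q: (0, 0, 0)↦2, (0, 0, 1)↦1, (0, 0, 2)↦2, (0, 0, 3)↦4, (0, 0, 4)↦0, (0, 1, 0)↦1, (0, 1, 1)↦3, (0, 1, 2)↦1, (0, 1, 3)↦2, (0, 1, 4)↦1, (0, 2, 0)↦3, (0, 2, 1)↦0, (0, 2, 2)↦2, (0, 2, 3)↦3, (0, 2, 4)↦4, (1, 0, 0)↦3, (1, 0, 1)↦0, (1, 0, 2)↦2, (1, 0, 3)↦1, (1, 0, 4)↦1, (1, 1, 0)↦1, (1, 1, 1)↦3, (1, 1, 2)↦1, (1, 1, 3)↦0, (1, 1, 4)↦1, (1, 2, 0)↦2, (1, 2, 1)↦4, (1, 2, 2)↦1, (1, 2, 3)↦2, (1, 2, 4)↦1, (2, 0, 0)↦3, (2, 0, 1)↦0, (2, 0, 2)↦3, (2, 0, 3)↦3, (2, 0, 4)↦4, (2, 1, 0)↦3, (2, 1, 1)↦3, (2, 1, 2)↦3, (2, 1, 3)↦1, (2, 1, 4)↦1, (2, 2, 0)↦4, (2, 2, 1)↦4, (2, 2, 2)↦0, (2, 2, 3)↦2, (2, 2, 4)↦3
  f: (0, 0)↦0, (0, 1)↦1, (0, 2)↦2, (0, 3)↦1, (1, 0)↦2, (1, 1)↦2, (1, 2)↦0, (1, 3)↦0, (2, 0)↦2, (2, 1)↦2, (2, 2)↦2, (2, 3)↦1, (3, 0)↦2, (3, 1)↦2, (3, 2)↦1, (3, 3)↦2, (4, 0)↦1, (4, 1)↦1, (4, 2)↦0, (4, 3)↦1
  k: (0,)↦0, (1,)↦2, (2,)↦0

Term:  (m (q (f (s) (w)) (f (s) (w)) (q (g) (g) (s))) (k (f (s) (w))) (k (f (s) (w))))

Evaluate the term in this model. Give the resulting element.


  s = 3
  w = 1
  (f (s) (w)) = f(3, 1) = 2
  s = 3
  w = 1
  (f (s) (w)) = f(3, 1) = 2
  g = 2
  g = 2
  s = 3
  (q (g) (g) (s)) = q(2, 2, 3) = 2
  (q (f (s) (w)) (f (s) (w)) (q (g) (g) (s))) = q(2, 2, 2) = 0
  s = 3
  w = 1
  (f (s) (w)) = f(3, 1) = 2
  (k (f (s) (w))) = k(2,) = 0
  s = 3
  w = 1
  (f (s) (w)) = f(3, 1) = 2
  (k (f (s) (w))) = k(2,) = 0
  (m (q (f (s) (w)) (f (s) (w)) (q (g) (g) (s))) (k (f (s) (w))) (k (f (s) (w)))) = m(0, 0, 0) = 3

value = 3


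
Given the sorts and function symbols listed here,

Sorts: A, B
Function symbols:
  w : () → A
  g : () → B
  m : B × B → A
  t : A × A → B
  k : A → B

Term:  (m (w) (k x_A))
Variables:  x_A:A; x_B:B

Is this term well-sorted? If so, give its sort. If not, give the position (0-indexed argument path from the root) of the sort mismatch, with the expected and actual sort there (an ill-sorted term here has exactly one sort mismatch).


  (w) : A
    x_A : A
  (k x_A) : B
(m (w) (k x_A)) : ✗ arg 0 at [0] has sort A, expected B

ill-sorted at position [0]: expected B, got A


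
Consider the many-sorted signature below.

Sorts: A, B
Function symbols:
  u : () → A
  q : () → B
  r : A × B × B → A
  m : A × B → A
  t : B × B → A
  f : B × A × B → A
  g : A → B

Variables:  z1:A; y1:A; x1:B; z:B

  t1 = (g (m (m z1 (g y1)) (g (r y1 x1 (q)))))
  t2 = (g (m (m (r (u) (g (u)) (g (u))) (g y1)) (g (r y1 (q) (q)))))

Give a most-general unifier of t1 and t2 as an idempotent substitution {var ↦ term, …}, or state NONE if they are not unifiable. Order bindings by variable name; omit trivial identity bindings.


{x1 ↦ (q), z1 ↦ (r (u) (g (u)) (g (u)))}


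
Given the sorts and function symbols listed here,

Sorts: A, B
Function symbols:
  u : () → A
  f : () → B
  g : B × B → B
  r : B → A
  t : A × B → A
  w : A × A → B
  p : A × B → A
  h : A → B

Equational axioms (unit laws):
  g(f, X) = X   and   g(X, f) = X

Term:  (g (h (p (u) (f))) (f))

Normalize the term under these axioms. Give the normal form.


1. (g (h (p (u) (f))) (f))  →  (h (p (u) (f)))

normal form = (h (p (u) (f)))


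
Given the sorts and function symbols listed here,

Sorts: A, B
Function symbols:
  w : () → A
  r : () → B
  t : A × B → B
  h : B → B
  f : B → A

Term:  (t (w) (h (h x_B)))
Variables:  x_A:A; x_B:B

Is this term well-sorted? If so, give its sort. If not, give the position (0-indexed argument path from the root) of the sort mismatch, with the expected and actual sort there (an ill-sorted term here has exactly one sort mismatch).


well-sorted; sort = B

  (w) : A
      x_B : B
    (h x_B) : B
  (h (h x_B)) : B
(t (w) (h (h x_B))) : B


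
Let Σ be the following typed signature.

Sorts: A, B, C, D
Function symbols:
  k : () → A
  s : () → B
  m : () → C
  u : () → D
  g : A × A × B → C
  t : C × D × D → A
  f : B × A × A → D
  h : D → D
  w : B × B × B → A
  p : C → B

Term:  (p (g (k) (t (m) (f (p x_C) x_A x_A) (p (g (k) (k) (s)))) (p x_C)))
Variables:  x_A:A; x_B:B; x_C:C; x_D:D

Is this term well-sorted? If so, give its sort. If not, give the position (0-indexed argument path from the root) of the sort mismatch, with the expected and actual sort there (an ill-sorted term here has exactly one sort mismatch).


    (k) : A
      (m) : C
          x_C : C
        (p x_C) : B
        x_A : A
        x_A : A
      (f (p x_C) x_A x_A) : D
          (k) : A
          (k) : A
          (s) : B
        (g (k) (k) (s)) : C
      (p (g (k) (k) (s))) : B
    (t (m) (f (p x_C) x_A x_A) (p (g (k) (k) (s)))) : ✗ arg 2 at [0, 1, 2] has sort B, expected D
      x_C : C
    (p x_C) : B

ill-sorted at position [0, 1, 2]: expected D, got B


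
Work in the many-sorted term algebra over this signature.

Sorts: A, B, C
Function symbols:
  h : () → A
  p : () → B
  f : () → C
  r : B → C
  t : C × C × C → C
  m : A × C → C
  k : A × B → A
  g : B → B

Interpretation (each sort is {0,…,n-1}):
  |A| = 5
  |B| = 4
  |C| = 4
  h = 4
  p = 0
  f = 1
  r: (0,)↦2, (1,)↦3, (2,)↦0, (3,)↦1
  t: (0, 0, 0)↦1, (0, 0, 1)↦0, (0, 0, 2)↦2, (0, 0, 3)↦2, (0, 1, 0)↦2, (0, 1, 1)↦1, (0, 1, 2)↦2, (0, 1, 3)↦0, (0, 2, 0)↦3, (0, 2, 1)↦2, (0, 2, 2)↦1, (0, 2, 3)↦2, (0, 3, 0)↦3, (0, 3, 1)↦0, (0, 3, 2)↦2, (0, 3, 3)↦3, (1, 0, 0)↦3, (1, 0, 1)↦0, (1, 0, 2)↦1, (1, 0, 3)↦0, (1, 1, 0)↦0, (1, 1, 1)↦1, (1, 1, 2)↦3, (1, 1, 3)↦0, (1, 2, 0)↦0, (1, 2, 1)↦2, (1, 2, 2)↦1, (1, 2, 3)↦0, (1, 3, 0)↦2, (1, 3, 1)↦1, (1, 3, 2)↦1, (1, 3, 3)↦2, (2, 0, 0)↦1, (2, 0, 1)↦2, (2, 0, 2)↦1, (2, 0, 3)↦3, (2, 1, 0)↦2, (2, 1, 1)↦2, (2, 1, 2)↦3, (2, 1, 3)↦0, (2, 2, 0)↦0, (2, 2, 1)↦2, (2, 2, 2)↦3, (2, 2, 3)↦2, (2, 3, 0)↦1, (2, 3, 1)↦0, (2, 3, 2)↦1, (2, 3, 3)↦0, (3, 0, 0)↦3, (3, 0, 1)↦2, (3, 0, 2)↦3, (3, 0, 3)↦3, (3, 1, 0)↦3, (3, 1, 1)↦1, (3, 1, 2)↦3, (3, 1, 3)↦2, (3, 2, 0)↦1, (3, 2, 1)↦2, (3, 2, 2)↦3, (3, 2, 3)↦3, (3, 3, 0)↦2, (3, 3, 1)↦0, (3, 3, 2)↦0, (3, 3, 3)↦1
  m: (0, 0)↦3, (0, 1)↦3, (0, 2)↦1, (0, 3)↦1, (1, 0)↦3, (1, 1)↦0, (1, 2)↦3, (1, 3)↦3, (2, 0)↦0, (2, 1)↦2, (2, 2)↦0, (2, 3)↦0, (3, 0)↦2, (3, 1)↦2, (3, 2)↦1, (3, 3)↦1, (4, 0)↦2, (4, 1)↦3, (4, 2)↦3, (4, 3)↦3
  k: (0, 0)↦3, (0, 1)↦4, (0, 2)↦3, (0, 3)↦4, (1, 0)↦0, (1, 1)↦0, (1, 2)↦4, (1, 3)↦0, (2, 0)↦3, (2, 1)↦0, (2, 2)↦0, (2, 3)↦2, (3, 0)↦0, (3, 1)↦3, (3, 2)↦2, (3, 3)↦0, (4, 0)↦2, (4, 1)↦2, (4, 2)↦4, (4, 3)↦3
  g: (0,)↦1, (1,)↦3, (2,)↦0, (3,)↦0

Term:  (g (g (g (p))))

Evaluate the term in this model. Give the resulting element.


  p = 0
  (g (p)) = g(0,) = 1
  (g (g (p))) = g(1,) = 3
  (g (g (g (p)))) = g(3,) = 0

value = 0


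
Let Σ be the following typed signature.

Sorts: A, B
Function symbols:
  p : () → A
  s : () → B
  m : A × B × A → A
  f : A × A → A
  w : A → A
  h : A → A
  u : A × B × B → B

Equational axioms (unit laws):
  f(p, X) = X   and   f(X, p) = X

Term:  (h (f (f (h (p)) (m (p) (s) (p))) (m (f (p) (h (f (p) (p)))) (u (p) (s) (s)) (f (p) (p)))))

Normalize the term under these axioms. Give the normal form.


normal form = (h (f (f (h (p)) (m (p) (s) (p))) (m (h (p)) (u (p) (s) (s)) (p))))

1. (h (f (f (h (p)) (m (p) (s) (p))) (m (f (p) (h (f (p) (p)))) (u (p) (s) (s)) (f (p) (p)))))  →  (h (f (f (h (p)) (m (p) (s) (p))) (m (h (f (p) (p))) (u (p) (s) (s)) (f (p) (p)))))
2. (h (f (f (h (p)) (m (p) (s) (p))) (m (h (f (p) (p))) (u (p) (s) (s)) (f (p) (p)))))  →  (h (f (f (h (p)) (m (p) (s) (p))) (m (h (p)) (u (p) (s) (s)) (f (p) (p)))))
3. (h (f (f (h (p)) (m (p) (s) (p))) (m (h (p)) (u (p) (s) (s)) (f (p) (p)))))  →  (h (f (f (h (p)) (m (p) (s) (p))) (m (h (p)) (u (p) (s) (s)) (p))))


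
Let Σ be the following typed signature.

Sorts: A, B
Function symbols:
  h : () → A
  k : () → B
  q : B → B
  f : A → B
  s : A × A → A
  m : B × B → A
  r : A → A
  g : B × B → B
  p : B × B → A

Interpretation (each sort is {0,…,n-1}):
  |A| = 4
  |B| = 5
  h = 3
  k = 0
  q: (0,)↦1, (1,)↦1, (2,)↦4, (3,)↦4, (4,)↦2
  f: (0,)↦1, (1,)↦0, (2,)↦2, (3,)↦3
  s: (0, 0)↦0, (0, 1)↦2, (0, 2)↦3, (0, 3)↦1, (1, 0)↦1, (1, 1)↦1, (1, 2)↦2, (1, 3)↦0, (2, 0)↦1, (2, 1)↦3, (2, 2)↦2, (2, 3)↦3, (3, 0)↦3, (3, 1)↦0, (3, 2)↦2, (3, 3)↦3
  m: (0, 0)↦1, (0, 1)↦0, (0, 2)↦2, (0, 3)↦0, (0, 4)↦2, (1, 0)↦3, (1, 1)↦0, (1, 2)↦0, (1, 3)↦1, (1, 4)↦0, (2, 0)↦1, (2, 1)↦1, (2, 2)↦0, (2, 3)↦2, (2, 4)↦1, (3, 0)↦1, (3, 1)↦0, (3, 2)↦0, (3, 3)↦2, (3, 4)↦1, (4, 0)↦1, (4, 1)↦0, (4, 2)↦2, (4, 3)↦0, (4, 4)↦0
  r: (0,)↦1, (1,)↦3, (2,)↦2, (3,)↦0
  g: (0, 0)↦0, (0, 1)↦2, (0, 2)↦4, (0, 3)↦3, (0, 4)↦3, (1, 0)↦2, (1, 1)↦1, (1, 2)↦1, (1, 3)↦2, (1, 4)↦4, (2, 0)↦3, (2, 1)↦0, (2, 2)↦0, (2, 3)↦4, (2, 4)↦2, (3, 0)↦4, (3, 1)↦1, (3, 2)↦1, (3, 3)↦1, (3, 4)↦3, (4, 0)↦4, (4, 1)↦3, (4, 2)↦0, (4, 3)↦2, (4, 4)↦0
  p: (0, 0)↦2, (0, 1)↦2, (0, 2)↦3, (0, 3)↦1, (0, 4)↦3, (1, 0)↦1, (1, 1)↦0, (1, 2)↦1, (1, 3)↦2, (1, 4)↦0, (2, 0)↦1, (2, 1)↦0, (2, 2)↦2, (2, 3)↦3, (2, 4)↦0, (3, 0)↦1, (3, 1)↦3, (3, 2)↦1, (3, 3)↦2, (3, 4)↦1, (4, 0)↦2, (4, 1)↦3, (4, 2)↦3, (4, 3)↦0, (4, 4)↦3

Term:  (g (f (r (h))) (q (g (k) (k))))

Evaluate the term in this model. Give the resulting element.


  h = 3
  (r (h)) = r(3,) = 0
  (f (r (h))) = f(0,) = 1
  k = 0
  k = 0
  (g (k) (k)) = g(0, 0) = 0
  (q (g (k) (k))) = q(0,) = 1
  (g (f (r (h))) (q (g (k) (k)))) = g(1, 1) = 1

value = 1


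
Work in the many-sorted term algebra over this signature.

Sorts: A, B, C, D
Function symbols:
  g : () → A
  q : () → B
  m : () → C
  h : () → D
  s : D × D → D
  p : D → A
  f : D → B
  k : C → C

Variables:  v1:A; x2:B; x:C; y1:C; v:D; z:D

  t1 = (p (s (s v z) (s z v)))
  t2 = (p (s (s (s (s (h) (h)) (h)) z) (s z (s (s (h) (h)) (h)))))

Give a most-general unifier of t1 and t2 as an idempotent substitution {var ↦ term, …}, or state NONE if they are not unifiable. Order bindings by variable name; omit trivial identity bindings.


{v ↦ (s (s (h) (h)) (h))}


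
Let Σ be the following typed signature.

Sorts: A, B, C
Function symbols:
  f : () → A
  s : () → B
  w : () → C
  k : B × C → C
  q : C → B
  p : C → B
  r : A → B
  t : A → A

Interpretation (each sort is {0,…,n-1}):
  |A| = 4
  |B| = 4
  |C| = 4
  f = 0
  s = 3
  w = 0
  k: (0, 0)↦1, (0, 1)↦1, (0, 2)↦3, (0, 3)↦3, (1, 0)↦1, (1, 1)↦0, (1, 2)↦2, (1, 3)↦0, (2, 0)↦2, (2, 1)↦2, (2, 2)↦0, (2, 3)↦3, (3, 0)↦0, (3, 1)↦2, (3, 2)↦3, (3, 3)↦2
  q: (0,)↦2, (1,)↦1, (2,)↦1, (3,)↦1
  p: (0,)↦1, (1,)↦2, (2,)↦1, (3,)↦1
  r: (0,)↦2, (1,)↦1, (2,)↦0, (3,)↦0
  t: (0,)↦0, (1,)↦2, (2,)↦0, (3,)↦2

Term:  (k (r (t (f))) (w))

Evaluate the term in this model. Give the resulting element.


  f = 0
  (t (f)) = t(0,) = 0
  (r (t (f))) = r(0,) = 2
  w = 0
  (k (r (t (f))) (w)) = k(2, 0) = 2

value = 2


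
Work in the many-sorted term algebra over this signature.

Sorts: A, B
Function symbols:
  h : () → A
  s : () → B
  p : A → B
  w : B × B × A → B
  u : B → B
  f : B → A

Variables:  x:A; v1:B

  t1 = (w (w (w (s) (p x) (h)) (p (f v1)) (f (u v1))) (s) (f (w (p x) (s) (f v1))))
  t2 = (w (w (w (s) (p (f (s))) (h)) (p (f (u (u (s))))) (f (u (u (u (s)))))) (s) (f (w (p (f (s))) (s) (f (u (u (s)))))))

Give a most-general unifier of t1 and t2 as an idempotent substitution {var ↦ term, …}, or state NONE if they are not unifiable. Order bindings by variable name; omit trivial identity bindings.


{v1 ↦ (u (u (s))), x ↦ (f (s))}


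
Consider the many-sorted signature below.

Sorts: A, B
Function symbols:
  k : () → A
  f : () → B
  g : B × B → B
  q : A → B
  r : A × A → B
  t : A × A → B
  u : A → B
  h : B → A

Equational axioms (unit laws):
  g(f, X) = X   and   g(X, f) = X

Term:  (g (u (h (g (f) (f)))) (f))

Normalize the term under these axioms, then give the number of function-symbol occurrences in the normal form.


size = 3

1. (g (u (h (g (f) (f)))) (f))  →  (u (h (g (f) (f))))
2. (u (h (g (f) (f))))  →  (u (h (f)))
normal form: (u (h (f)))


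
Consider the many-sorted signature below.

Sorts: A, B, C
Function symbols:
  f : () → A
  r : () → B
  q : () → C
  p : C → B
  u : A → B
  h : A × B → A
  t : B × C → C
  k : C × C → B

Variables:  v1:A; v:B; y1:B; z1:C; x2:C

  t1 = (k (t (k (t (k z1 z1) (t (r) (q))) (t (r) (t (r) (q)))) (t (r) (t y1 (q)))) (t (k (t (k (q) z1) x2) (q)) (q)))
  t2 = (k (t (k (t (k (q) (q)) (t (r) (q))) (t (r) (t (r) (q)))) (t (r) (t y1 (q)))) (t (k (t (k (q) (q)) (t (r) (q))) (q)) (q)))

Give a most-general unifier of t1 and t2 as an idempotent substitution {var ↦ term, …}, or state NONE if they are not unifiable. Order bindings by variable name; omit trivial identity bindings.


{x2 ↦ (t (r) (q)), z1 ↦ (q)}


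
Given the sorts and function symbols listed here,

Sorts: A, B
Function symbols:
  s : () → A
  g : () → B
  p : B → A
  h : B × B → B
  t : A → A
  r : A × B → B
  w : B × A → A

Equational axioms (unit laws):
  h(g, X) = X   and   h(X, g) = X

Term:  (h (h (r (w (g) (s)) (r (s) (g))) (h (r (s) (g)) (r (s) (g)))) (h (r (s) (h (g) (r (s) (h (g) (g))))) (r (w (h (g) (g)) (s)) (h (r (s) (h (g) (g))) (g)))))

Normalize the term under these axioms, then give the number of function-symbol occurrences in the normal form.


size = 29

1. (h (h (r (w (g) (s)) (r (s) (g))) (h (r (s) (g)) (r (s) (g)))) (h (r (s) (h (g) (r (s) (h (g) (g))))) (r (w (h (g) (g)) (s)) (h (r (s) (h (g) (g))) (g)))))  →  (h (h (r (w (g) (s)) (r (s) (g))) (h (r (s) (g)) (r (s) (g)))) (h (r (s) (r (s) (h (g) (g)))) (r (w (h (g) (g)) (s)) (h (r (s) (h (g) (g))) (g)))))
2. (h (h (r (w (g) (s)) (r (s) (g))) (h (r (s) (g)) (r (s) (g)))) (h (r (s) (r (s) (h (g) (g)))) (r (w (h (g) (g)) (s)) (h (r (s) (h (g) (g))) (g)))))  →  (h (h (r (w (g) (s)) (r (s) (g))) (h (r (s) (g)) (r (s) (g)))) (h (r (s) (r (s) (g))) (r (w (h (g) (g)) (s)) (h (r (s) (h (g) (g))) (g)))))
3. (h (h (r (w (g) (s)) (r (s) (g))) (h (r (s) (g)) (r (s) (g)))) (h (r (s) (r (s) (g))) (r (w (h (g) (g)) (s)) (h (r (s) (h (g) (g))) (g)))))  →  (h (h (r (w (g) (s)) (r (s) (g))) (h (r (s) (g)) (r (s) (g)))) (h (r (s) (r (s) (g))) (r (w (g) (s)) (h (r (s) (h (g) (g))) (g)))))
4. (h (h (r (w (g) (s)) (r (s) (g))) (h (r (s) (g)) (r (s) (g)))) (h (r (s) (r (s) (g))) (r (w (g) (s)) (h (r (s) (h (g) (g))) (g)))))  →  (h (h (r (w (g) (s)) (r (s) (g))) (h (r (s) (g)) (r (s) (g)))) (h (r (s) (r (s) (g))) (r (w (g) (s)) (r (s) (h (g) (g))))))
5. (h (h (r (w (g) (s)) (r (s) (g))) (h (r (s) (g)) (r (s) (g)))) (h (r (s) (r (s) (g))) (r (w (g) (s)) (r (s) (h (g) (g))))))  →  (h (h (r (w (g) (s)) (r (s) (g))) (h (r (s) (g)) (r (s) (g)))) (h (r (s) (r (s) (g))) (r (w (g) (s)) (r (s) (g)))))
normal form: (h (h (r (w (g) (s)) (r (s) (g))) (h (r (s) (g)) (r (s) (g)))) (h (r (s) (r (s) (g))) (r (w (g) (s)) (r (s) (g)))))


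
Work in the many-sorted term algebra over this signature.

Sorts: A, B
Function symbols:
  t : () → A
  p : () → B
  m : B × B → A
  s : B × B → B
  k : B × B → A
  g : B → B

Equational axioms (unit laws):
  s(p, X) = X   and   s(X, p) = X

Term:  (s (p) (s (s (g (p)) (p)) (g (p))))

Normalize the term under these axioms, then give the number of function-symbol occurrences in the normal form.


1. (s (p) (s (s (g (p)) (p)) (g (p))))  →  (s (s (g (p)) (p)) (g (p)))
2. (s (s (g (p)) (p)) (g (p)))  →  (s (g (p)) (g (p)))
normal form: (s (g (p)) (g (p)))

size = 5


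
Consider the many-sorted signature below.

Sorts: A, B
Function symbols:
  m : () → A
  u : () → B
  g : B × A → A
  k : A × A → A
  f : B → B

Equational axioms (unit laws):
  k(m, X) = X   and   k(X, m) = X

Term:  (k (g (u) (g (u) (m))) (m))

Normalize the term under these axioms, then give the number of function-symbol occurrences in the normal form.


1. (k (g (u) (g (u) (m))) (m))  →  (g (u) (g (u) (m)))
normal form: (g (u) (g (u) (m)))

size = 5


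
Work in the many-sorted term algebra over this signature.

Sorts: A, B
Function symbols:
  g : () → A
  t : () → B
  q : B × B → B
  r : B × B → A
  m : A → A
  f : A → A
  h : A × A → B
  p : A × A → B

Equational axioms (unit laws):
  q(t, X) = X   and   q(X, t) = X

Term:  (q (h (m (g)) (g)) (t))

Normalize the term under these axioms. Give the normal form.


1. (q (h (m (g)) (g)) (t))  →  (h (m (g)) (g))

normal form = (h (m (g)) (g))


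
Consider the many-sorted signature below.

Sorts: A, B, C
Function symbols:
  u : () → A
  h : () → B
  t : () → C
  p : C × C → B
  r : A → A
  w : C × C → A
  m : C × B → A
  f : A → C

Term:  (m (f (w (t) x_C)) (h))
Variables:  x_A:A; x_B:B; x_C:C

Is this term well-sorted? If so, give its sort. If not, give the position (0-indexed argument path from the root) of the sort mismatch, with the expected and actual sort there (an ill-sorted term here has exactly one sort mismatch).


      (t) : C
      x_C : C
    (w (t) x_C) : A
  (f (w (t) x_C)) : C
  (h) : B
(m (f (w (t) x_C)) (h)) : A

well-sorted; sort = A


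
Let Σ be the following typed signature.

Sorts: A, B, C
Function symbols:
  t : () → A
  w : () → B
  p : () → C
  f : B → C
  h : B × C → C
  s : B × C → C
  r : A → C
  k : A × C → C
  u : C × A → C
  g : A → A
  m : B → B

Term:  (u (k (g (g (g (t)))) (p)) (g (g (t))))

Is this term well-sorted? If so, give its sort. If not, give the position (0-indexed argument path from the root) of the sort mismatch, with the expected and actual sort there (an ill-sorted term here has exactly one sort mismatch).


well-sorted; sort = C

          (t) : A
        (g (t)) : A
      (g (g (t))) : A
    (g (g (g (t)))) : A
    (p) : C
  (k (g (g (g (t)))) (p)) : C
      (t) : A
    (g (t)) : A
  (g (g (t))) : A
(u (k (g (g (g (t)))) (p)) (g (g (t)))) : C


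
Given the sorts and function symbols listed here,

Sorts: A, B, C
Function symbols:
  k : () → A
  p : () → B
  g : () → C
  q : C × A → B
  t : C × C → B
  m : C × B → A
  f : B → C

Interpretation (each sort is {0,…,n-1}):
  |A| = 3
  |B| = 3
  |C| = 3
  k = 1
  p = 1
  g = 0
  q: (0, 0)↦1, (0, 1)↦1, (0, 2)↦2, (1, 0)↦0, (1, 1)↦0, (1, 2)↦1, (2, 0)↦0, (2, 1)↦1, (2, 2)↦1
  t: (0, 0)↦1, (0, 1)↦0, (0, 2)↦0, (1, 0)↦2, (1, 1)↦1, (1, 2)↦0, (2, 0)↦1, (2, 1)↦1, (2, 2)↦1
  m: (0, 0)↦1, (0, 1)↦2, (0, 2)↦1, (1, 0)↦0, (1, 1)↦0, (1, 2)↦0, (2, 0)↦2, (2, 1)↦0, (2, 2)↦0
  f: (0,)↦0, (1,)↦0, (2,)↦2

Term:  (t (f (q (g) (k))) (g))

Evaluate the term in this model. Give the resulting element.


  g = 0
  k = 1
  (q (g) (k)) = q(0, 1) = 1
  (f (q (g) (k))) = f(1,) = 0
  g = 0
  (t (f (q (g) (k))) (g)) = t(0, 0) = 1

value = 1


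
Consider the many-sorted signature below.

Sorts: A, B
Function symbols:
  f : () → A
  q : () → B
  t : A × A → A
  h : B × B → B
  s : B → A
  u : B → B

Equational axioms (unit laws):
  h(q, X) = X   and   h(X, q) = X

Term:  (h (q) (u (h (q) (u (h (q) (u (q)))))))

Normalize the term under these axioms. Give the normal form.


normal form = (u (u (u (q))))

1. (h (q) (u (h (q) (u (h (q) (u (q)))))))  →  (u (h (q) (u (h (q) (u (q))))))
2. (u (h (q) (u (h (q) (u (q))))))  →  (u (u (h (q) (u (q)))))
3. (u (u (h (q) (u (q)))))  →  (u (u (u (q))))


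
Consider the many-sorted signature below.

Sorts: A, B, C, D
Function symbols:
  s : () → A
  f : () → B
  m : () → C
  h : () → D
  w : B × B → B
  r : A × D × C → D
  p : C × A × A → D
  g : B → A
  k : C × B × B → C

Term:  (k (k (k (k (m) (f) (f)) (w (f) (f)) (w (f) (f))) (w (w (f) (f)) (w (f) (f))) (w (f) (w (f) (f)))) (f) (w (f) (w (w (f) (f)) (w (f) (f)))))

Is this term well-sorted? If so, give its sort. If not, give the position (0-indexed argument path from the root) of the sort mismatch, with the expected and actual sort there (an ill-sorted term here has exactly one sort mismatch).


        (m) : C
        (f) : B
        (f) : B
      (k (m) (f) (f)) : C
        (f) : B
        (f) : B
      (w (f) (f)) : B
        (f) : B
        (f) : B
      (w (f) (f)) : B
    (k (k (m) (f) (f)) (w (f) (f)) (w (f) (f))) : C
        (f) : B
        (f) : B
      (w (f) (f)) : B
        (f) : B
        (f) : B
      (w (f) (f)) : B
    (w (w (f) (f)) (w (f) (f))) : B
      (f) : B
        (f) : B
        (f) : B
      (w (f) (f)) : B
    (w (f) (w (f) (f))) : B
  (k (k (k (m) (f) (f)) (w (f) (f)) (w (f) (f))) (w (w (f) (f)) (w (f) (f))) (w (f) (w (f) (f)))) : C
  (f) : B
    (f) : B
        (f) : B
        (f) : B
      (w (f) (f)) : B
        (f) : B
        (f) : B
      (w (f) (f)) : B
    (w (w (f) (f)) (w (f) (f))) : B
  (w (f) (w (w (f) (f)) (w (f) (f)))) : B
(k (k (k (k (m) (f) (f)) (w (f) (f)) (w (f) (f))) (w (w (f) (f)) (w (f) (f))) (w (f) (w (f) (f)))) (f) (w (f) (w (w (f) (f)) (w (f) (f))))) : C

well-sorted; sort = C


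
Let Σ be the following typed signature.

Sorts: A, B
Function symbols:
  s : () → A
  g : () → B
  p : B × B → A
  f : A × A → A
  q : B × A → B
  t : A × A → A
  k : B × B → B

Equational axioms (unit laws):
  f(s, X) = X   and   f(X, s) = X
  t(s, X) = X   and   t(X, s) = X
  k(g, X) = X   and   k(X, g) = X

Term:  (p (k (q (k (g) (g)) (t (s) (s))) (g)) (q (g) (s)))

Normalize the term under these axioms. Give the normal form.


normal form = (p (q (g) (s)) (q (g) (s)))

1. (p (k (q (k (g) (g)) (t (s) (s))) (g)) (q (g) (s)))  →  (p (q (k (g) (g)) (t (s) (s))) (q (g) (s)))
2. (p (q (k (g) (g)) (t (s) (s))) (q (g) (s)))  →  (p (q (g) (t (s) (s))) (q (g) (s)))
3. (p (q (g) (t (s) (s))) (q (g) (s)))  →  (p (q (g) (s)) (q (g) (s)))


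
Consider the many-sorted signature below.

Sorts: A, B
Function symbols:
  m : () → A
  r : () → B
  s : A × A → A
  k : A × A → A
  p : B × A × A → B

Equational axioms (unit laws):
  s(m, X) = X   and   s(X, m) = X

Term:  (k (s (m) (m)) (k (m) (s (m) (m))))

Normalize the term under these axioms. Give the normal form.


normal form = (k (m) (k (m) (m)))

1. (k (s (m) (m)) (k (m) (s (m) (m))))  →  (k (m) (k (m) (s (m) (m))))
2. (k (m) (k (m) (s (m) (m))))  →  (k (m) (k (m) (m)))


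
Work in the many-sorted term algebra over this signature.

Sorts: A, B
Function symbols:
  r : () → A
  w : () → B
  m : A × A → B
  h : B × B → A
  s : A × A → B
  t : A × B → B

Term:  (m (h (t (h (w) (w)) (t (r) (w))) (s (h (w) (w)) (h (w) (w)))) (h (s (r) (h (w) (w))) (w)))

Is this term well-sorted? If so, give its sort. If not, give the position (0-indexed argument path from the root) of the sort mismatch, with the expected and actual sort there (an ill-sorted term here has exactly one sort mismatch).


        (w) : B
        (w) : B
      (h (w) (w)) : A
        (r) : A
        (w) : B
      (t (r) (w)) : B
    (t (h (w) (w)) (t (r) (w))) : B
        (w) : B
        (w) : B
      (h (w) (w)) : A
        (w) : B
        (w) : B
      (h (w) (w)) : A
    (s (h (w) (w)) (h (w) (w))) : B
  (h (t (h (w) (w)) (t (r) (w))) (s (h (w) (w)) (h (w) (w)))) : A
      (r) : A
        (w) : B
        (w) : B
      (h (w) (w)) : A
    (s (r) (h (w) (w))) : B
    (w) : B
  (h (s (r) (h (w) (w))) (w)) : A
(m (h (t (h (w) (w)) (t (r) (w))) (s (h (w) (w)) (h (w) (w)))) (h (s (r) (h (w) (w))) (w))) : B

well-sorted; sort = B


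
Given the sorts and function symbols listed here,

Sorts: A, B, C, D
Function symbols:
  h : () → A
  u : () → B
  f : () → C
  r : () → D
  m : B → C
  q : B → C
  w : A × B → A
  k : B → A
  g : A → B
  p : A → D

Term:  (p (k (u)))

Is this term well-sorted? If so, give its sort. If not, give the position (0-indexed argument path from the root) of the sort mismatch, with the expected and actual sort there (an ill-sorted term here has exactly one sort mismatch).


    (u) : B
  (k (u)) : A
(p (k (u))) : D

well-sorted; sort = D


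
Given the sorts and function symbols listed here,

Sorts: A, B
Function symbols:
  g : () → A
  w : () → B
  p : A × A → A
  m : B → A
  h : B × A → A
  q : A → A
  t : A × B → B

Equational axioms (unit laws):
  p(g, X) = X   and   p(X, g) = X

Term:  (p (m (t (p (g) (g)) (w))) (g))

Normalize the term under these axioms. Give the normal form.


normal form = (m (t (g) (w)))

1. (p (m (t (p (g) (g)) (w))) (g))  →  (m (t (p (g) (g)) (w)))
2. (m (t (p (g) (g)) (w)))  →  (m (t (g) (w)))


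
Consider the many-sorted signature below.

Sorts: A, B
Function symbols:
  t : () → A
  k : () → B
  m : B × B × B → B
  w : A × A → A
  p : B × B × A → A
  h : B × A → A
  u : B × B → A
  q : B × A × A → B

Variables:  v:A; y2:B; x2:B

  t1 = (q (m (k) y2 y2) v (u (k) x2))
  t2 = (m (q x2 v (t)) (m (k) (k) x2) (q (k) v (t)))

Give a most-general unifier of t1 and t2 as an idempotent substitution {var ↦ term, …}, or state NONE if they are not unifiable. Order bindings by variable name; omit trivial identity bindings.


NONE (not unifiable)

head clash or occurs-check failure — not unifiable


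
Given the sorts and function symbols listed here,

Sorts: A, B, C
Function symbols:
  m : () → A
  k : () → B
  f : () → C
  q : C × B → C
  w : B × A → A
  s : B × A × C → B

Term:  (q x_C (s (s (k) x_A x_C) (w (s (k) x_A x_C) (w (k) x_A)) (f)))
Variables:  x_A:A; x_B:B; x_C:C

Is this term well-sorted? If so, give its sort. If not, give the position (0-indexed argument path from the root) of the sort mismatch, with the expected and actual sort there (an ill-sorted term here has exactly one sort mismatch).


  x_C : C
      (k) : B
      x_A : A
      x_C : C
    (s (k) x_A x_C) : B
        (k) : B
        x_A : A
        x_C : C
      (s (k) x_A x_C) : B
        (k) : B
        x_A : A
      (w (k) x_A) : A
    (w (s (k) x_A x_C) (w (k) x_A)) : A
    (f) : C
  (s (s (k) x_A x_C) (w (s (k) x_A x_C) (w (k) x_A)) (f)) : B
(q x_C (s (s (k) x_A x_C) (w (s (k) x_A x_C) (w (k) x_A)) (f))) : C

well-sorted; sort = C


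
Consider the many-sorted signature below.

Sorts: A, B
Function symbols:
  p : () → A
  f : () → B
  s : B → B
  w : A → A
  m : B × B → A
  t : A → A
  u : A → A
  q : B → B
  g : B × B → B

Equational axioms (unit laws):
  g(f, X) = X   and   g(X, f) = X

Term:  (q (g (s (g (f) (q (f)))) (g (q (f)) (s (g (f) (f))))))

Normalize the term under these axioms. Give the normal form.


normal form = (q (g (s (q (f))) (g (q (f)) (s (f)))))

1. (q (g (s (g (f) (q (f)))) (g (q (f)) (s (g (f) (f))))))  →  (q (g (s (q (f))) (g (q (f)) (s (g (f) (f))))))
2. (q (g (s (q (f))) (g (q (f)) (s (g (f) (f))))))  →  (q (g (s (q (f))) (g (q (f)) (s (f)))))


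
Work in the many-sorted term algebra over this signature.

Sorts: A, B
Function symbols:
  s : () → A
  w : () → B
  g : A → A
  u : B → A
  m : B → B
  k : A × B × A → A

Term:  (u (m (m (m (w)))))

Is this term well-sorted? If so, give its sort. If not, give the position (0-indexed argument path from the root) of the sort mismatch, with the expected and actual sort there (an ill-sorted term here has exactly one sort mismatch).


        (w) : B
      (m (w)) : B
    (m (m (w))) : B
  (m (m (m (w)))) : B
(u (m (m (m (w))))) : A

well-sorted; sort = A


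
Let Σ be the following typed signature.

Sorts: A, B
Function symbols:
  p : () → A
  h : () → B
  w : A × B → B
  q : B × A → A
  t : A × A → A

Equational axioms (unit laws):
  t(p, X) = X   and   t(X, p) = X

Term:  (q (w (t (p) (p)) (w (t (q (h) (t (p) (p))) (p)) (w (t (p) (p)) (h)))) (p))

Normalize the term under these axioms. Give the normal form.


normal form = (q (w (p) (w (q (h) (p)) (w (p) (h)))) (p))

1. (q (w (t (p) (p)) (w (t (q (h) (t (p) (p))) (p)) (w (t (p) (p)) (h)))) (p))  →  (q (w (p) (w (t (q (h) (t (p) (p))) (p)) (w (t (p) (p)) (h)))) (p))
2. (q (w (p) (w (t (q (h) (t (p) (p))) (p)) (w (t (p) (p)) (h)))) (p))  →  (q (w (p) (w (q (h) (t (p) (p))) (w (t (p) (p)) (h)))) (p))
3. (q (w (p) (w (q (h) (t (p) (p))) (w (t (p) (p)) (h)))) (p))  →  (q (w (p) (w (q (h) (p)) (w (t (p) (p)) (h)))) (p))
4. (q (w (p) (w (q (h) (p)) (w (t (p) (p)) (h)))) (p))  →  (q (w (p) (w (q (h) (p)) (w (p) (h)))) (p))


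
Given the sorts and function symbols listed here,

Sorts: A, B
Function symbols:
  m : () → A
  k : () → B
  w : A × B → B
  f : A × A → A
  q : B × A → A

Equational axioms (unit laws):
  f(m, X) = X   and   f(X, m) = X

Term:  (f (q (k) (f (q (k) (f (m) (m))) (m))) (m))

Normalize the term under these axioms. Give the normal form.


normal form = (q (k) (q (k) (m)))

1. (f (q (k) (f (q (k) (f (m) (m))) (m))) (m))  →  (q (k) (f (q (k) (f (m) (m))) (m)))
2. (q (k) (f (q (k) (f (m) (m))) (m)))  →  (q (k) (q (k) (f (m) (m))))
3. (q (k) (q (k) (f (m) (m))))  →  (q (k) (q (k) (m)))
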